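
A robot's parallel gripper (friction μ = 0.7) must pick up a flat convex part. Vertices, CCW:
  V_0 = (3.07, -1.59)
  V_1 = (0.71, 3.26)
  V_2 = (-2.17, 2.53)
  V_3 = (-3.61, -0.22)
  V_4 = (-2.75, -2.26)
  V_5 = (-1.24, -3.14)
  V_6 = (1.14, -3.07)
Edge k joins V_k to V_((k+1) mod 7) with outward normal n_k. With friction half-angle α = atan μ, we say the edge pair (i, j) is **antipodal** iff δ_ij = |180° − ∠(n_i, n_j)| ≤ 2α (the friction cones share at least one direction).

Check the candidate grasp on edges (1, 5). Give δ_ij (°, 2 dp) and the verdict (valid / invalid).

α = atan 0.7 = 34.99°;  2α = 69.98°
edge 1: e_1 = (-2.88, -0.73);  n_1 = (-0.2457, +0.9693)
edge 5: e_5 = (+2.38, +0.07);  n_5 = (+0.0294, -0.9996)
∠(n_1, n_5) = 167.46°
δ = |180° − 167.46°| = 12.54°
12.54° ≤ 2α = 69.98°  →  valid

δ = 12.54°, valid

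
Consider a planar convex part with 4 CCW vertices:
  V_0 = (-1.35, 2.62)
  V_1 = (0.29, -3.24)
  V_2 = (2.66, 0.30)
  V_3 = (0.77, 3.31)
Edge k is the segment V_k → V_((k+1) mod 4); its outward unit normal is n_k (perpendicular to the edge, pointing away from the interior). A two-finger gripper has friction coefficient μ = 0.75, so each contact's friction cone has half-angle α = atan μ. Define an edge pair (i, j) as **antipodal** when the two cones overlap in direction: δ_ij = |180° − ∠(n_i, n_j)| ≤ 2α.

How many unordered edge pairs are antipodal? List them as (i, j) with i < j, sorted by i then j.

count = 3; pairs: (0,1), (0,2), (1,3)

α = atan 0.75 = 36.87°;  2α = 73.74°
n_0 = (-0.9630, -0.2695)
n_1 = (+0.8310, -0.5563)
n_2 = (+0.8469, +0.5318)
n_3 = (-0.3095, +0.9509)
  (0,1): δ = 49.44°  ✓
  (0,2): δ = 16.49°  ✓
  (0,3): δ = 92.39°  ·
  (1,2): δ = 114.07°  ·
  (1,3): δ = 38.17°  ✓
  (2,3): δ = 104.10°  ·
antipodal pairs: 3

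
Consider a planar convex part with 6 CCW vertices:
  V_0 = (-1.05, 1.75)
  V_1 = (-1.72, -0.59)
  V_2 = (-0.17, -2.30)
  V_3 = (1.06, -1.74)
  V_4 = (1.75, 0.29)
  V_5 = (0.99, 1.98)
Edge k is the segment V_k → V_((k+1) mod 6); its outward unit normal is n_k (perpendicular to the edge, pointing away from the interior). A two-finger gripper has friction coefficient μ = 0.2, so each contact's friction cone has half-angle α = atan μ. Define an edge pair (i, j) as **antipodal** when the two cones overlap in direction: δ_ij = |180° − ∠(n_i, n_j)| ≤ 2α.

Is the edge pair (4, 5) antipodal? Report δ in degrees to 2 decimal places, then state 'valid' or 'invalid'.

α = atan 0.2 = 11.31°;  2α = 22.62°
edge 4: e_4 = (-0.76, +1.69);  n_4 = (+0.9120, +0.4101)
edge 5: e_5 = (-2.04, -0.23);  n_5 = (-0.1120, +0.9937)
∠(n_4, n_5) = 72.22°
δ = |180° − 72.22°| = 107.78°
107.78° > 2α = 22.62°  →  invalid

δ = 107.78°, invalid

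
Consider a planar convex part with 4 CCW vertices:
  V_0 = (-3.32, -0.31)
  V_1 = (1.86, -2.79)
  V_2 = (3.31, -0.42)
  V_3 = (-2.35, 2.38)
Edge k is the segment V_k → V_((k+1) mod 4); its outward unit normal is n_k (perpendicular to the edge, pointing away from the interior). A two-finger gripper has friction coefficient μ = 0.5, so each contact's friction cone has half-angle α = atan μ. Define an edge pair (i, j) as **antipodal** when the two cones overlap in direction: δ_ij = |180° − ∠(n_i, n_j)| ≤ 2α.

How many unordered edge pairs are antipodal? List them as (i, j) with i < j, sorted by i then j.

count = 2; pairs: (0,2), (1,3)

α = atan 0.5 = 26.57°;  2α = 53.13°
n_0 = (-0.4318, -0.9020)
n_1 = (+0.8530, -0.5219)
n_2 = (+0.4434, +0.8963)
n_3 = (-0.9407, +0.3392)
  (0,1): δ = 95.88°  ·
  (0,2): δ = 0.74°  ✓
  (0,3): δ = 95.75°  ·
  (1,2): δ = 84.86°  ·
  (1,3): δ = 11.63°  ✓
  (2,3): δ = 83.51°  ·
antipodal pairs: 2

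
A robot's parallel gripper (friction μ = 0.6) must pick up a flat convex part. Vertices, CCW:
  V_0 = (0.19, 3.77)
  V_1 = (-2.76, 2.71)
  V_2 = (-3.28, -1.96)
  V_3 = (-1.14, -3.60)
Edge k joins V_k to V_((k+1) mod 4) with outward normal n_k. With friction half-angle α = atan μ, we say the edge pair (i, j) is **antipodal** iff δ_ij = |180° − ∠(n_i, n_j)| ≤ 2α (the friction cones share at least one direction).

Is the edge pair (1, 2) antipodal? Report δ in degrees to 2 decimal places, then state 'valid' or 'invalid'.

α = atan 0.6 = 30.96°;  2α = 61.93°
edge 1: e_1 = (-0.52, -4.67);  n_1 = (-0.9939, +0.1107)
edge 2: e_2 = (+2.14, -1.64);  n_2 = (-0.6083, -0.7937)
∠(n_1, n_2) = 58.89°
δ = |180° − 58.89°| = 121.11°
121.11° > 2α = 61.93°  →  invalid

δ = 121.11°, invalid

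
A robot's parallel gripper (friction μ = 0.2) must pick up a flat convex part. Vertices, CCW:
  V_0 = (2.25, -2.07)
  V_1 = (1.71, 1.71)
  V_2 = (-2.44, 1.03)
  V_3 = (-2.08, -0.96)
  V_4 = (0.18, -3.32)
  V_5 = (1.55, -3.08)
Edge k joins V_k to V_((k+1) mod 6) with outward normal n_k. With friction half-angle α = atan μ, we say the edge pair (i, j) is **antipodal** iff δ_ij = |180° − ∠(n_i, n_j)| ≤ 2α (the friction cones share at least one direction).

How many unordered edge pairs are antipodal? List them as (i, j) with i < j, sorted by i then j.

α = atan 0.2 = 11.31°;  2α = 22.62°
n_0 = (+0.9899, +0.1414)
n_1 = (-0.1617, +0.9868)
n_2 = (-0.9840, -0.1780)
n_3 = (-0.7222, -0.6916)
n_4 = (+0.1726, -0.9850)
n_5 = (+0.8219, -0.5696)
  (0,1): δ = 88.82°  ·
  (0,2): δ = 2.12°  ✓
  (0,3): δ = 35.63°  ·
  (0,4): δ = 91.81°  ·
  (0,5): δ = 137.15°  ·
  (1,2): δ = 89.05°  ·
  (1,3): δ = 55.55°  ·
  (1,4): δ = 0.63°  ✓
  (1,5): δ = 45.97°  ·
  (2,3): δ = 146.49°  ·
  (2,4): δ = 90.32°  ·
  (2,5): δ = 44.98°  ·
  (3,4): δ = 123.82°  ·
  (3,5): δ = 78.48°  ·
  (4,5): δ = 134.66°  ·
antipodal pairs: 2

count = 2; pairs: (0,2), (1,4)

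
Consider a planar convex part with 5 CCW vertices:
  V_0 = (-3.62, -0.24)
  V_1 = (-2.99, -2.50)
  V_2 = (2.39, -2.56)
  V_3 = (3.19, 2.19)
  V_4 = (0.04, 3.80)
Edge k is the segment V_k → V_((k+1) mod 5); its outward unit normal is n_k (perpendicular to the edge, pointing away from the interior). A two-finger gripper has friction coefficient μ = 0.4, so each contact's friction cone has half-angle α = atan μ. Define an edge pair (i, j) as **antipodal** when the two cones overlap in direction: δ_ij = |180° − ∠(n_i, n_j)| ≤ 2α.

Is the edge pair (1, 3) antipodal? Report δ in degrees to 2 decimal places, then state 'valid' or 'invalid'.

δ = 26.43°, valid

α = atan 0.4 = 21.80°;  2α = 43.60°
edge 1: e_1 = (+5.38, -0.06);  n_1 = (-0.0112, -0.9999)
edge 3: e_3 = (-3.15, +1.61);  n_3 = (+0.4551, +0.8904)
∠(n_1, n_3) = 153.57°
δ = |180° − 153.57°| = 26.43°
26.43° ≤ 2α = 43.60°  →  valid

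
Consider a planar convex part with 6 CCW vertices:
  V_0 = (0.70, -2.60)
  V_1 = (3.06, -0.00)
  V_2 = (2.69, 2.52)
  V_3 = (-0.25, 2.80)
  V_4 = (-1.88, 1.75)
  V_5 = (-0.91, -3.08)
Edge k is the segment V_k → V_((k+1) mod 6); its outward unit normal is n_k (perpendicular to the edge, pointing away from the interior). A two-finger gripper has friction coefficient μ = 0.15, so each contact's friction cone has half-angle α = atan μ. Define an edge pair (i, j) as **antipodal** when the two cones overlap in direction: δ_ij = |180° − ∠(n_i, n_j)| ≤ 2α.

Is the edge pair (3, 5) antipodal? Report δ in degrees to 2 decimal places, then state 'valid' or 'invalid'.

δ = 16.19°, valid

α = atan 0.15 = 8.53°;  2α = 17.06°
edge 3: e_3 = (-1.63, -1.05);  n_3 = (-0.5415, +0.8407)
edge 5: e_5 = (+1.61, +0.48);  n_5 = (+0.2857, -0.9583)
∠(n_3, n_5) = 163.81°
δ = |180° − 163.81°| = 16.19°
16.19° ≤ 2α = 17.06°  →  valid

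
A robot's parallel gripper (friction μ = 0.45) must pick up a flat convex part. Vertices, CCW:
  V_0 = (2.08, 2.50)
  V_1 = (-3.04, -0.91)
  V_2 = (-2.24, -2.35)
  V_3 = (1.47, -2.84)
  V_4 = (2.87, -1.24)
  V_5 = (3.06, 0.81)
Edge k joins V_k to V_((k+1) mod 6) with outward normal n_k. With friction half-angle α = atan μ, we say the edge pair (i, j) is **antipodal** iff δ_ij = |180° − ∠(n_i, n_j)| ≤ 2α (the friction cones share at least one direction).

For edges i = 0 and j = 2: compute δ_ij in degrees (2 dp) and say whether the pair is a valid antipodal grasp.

α = atan 0.45 = 24.23°;  2α = 48.46°
edge 0: e_0 = (-5.12, -3.41);  n_0 = (-0.5543, +0.8323)
edge 2: e_2 = (+3.71, -0.49);  n_2 = (-0.1309, -0.9914)
∠(n_0, n_2) = 138.81°
δ = |180° − 138.81°| = 41.19°
41.19° ≤ 2α = 48.46°  →  valid

δ = 41.19°, valid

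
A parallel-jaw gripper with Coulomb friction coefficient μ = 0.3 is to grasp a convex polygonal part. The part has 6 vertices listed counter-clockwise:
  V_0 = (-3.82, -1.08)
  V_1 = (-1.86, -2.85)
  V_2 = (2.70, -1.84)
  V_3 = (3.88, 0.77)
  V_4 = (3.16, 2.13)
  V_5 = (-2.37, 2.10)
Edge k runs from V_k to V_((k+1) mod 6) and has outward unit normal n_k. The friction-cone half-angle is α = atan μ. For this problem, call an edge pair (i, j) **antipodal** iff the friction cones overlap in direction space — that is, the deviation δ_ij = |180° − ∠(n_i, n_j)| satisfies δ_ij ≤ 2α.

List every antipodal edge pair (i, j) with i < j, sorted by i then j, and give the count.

count = 3; pairs: (0,3), (1,4), (2,5)

α = atan 0.3 = 16.70°;  2α = 33.40°
n_0 = (-0.6702, -0.7422)
n_1 = (+0.2163, -0.9763)
n_2 = (+0.9112, -0.4120)
n_3 = (+0.8838, +0.4679)
n_4 = (-0.0054, +1.0000)
n_5 = (-0.9099, +0.4149)
  (0,1): δ = 125.43°  ·
  (0,2): δ = 72.24°  ·
  (0,3): δ = 20.02°  ✓
  (0,4): δ = 42.39°  ·
  (0,5): δ = 107.57°  ·
  (1,2): δ = 126.82°  ·
  (1,3): δ = 74.59°  ·
  (1,4): δ = 12.18°  ✓
  (1,5): δ = 53.00°  ·
  (2,3): δ = 127.77°  ·
  (2,4): δ = 65.36°  ·
  (2,5): δ = 0.18°  ✓
  (3,4): δ = 117.59°  ·
  (3,5): δ = 52.41°  ·
  (4,5): δ = 114.82°  ·
antipodal pairs: 3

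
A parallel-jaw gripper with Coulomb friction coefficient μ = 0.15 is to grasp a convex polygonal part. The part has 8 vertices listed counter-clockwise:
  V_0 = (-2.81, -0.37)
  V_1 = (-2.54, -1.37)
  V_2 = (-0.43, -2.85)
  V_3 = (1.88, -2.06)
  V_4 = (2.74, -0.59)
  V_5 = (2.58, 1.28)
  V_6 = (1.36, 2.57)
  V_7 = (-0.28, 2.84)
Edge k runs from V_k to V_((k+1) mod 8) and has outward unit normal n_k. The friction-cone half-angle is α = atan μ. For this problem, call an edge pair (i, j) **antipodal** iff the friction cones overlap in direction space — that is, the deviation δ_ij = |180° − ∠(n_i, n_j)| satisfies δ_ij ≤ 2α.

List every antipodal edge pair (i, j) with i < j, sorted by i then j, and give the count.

α = atan 0.15 = 8.53°;  2α = 17.06°
n_0 = (-0.9654, -0.2607)
n_1 = (-0.5742, -0.8187)
n_2 = (+0.3236, -0.9462)
n_3 = (+0.8631, -0.5050)
n_4 = (+0.9964, +0.0853)
n_5 = (+0.7265, +0.6871)
n_6 = (+0.1624, +0.9867)
n_7 = (-0.7854, +0.6190)
  (0,1): δ = 140.16°  ·
  (0,2): δ = 86.23°  ·
  (0,3): δ = 45.44°  ·
  (0,4): δ = 10.22°  ✓
  (0,5): δ = 28.29°  ·
  (0,6): δ = 65.54°  ·
  (0,7): δ = 126.65°  ·
  (1,2): δ = 126.07°  ·
  (1,3): δ = 85.28°  ·
  (1,4): δ = 50.06°  ·
  (1,5): δ = 11.55°  ✓
  (1,6): δ = 25.70°  ·
  (1,7): δ = 86.80°  ·
  (2,3): δ = 139.21°  ·
  (2,4): δ = 103.99°  ·
  (2,5): δ = 65.48°  ·
  (2,6): δ = 28.23°  ·
  (2,7): δ = 32.88°  ·
  (3,4): δ = 144.78°  ·
  (3,5): δ = 106.27°  ·
  (3,6): δ = 69.02°  ·
  (3,7): δ = 7.91°  ✓
  (4,5): δ = 141.49°  ·
  (4,6): δ = 104.24°  ·
  (4,7): δ = 43.13°  ·
  (5,6): δ = 142.75°  ·
  (5,7): δ = 81.65°  ·
  (6,7): δ = 118.89°  ·
antipodal pairs: 3

count = 3; pairs: (0,4), (1,5), (3,7)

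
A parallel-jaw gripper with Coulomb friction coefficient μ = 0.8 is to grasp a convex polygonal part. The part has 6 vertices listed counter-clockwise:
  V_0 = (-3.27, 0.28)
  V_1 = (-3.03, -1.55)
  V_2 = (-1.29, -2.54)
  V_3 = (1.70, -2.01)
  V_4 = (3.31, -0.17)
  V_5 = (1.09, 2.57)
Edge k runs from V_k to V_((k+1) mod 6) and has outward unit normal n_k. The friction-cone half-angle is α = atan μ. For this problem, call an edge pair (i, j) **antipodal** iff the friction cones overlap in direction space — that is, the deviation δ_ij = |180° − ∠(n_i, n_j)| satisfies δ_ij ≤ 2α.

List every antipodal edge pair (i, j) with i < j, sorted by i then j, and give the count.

count = 7; pairs: (0,3), (0,4), (1,4), (1,5), (2,4), (2,5), (3,5)

α = atan 0.8 = 38.66°;  2α = 77.32°
n_0 = (-0.9915, -0.1300)
n_1 = (-0.4945, -0.8692)
n_2 = (+0.1745, -0.9847)
n_3 = (+0.7526, -0.6585)
n_4 = (+0.7770, +0.6295)
n_5 = (-0.4650, +0.8853)
  (0,1): δ = 127.11°  ·
  (0,2): δ = 87.42°  ·
  (0,3): δ = 48.66°  ✓
  (0,4): δ = 31.54°  ✓
  (0,5): δ = 110.24°  ·
  (1,2): δ = 140.31°  ·
  (1,3): δ = 101.55°  ·
  (1,4): δ = 21.35°  ✓
  (1,5): δ = 57.35°  ✓
  (2,3): δ = 141.24°  ·
  (2,4): δ = 61.04°  ✓
  (2,5): δ = 17.66°  ✓
  (3,4): δ = 99.80°  ·
  (3,5): δ = 21.10°  ✓
  (4,5): δ = 101.31°  ·
antipodal pairs: 7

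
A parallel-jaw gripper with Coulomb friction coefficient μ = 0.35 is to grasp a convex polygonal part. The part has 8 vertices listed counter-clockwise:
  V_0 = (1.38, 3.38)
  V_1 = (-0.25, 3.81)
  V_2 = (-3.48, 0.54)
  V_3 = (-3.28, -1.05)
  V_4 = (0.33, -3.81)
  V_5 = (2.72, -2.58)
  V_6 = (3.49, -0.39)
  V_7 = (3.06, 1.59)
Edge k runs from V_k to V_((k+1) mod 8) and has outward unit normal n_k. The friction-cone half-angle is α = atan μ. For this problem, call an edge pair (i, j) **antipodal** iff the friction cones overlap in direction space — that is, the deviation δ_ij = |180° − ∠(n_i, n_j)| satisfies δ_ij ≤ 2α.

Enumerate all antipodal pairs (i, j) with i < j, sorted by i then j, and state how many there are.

count = 7; pairs: (0,3), (1,4), (1,5), (2,5), (2,6), (2,7), (3,7)

α = atan 0.35 = 19.29°;  2α = 38.58°
n_0 = (+0.2551, +0.9669)
n_1 = (-0.7114, +0.7027)
n_2 = (-0.9922, -0.1248)
n_3 = (-0.6074, -0.7944)
n_4 = (+0.4576, -0.8892)
n_5 = (+0.9434, -0.3317)
n_6 = (+0.9772, +0.2122)
n_7 = (+0.7292, +0.6843)
  (0,1): δ = 119.87°  ·
  (0,2): δ = 68.05°  ·
  (0,3): δ = 22.62°  ✓
  (0,4): δ = 42.01°  ·
  (0,5): δ = 85.41°  ·
  (0,6): δ = 117.03°  ·
  (0,7): δ = 147.96°  ·
  (1,2): δ = 128.18°  ·
  (1,3): δ = 82.75°  ·
  (1,4): δ = 18.12°  ✓
  (1,5): δ = 25.28°  ✓
  (1,6): δ = 56.90°  ·
  (1,7): δ = 87.83°  ·
  (2,3): δ = 134.57°  ·
  (2,4): δ = 69.94°  ·
  (2,5): δ = 26.54°  ✓
  (2,6): δ = 5.08°  ✓
  (2,7): δ = 36.01°  ✓
  (3,4): δ = 115.37°  ·
  (3,5): δ = 71.97°  ·
  (3,6): δ = 40.35°  ·
  (3,7): δ = 9.42°  ✓
  (4,5): δ = 136.60°  ·
  (4,6): δ = 104.98°  ·
  (4,7): δ = 74.05°  ·
  (5,6): δ = 148.38°  ·
  (5,7): δ = 117.44°  ·
  (6,7): δ = 149.07°  ·
antipodal pairs: 7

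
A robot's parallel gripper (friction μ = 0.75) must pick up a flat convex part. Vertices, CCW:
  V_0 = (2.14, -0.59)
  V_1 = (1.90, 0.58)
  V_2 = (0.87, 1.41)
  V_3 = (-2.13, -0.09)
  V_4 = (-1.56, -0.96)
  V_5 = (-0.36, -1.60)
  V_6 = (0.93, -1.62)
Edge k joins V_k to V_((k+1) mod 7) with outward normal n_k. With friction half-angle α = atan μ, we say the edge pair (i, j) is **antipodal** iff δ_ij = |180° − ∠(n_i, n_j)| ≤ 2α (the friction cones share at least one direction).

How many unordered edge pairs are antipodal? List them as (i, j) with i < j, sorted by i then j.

count = 8; pairs: (0,3), (0,4), (1,3), (1,4), (1,5), (2,4), (2,5), (2,6)

α = atan 0.75 = 36.87°;  2α = 73.74°
n_0 = (+0.9796, +0.2009)
n_1 = (+0.6275, +0.7787)
n_2 = (-0.4472, +0.8944)
n_3 = (-0.8365, -0.5480)
n_4 = (-0.4706, -0.8824)
n_5 = (-0.0155, -0.9999)
n_6 = (+0.6482, -0.7615)
  (0,1): δ = 140.45°  ·
  (0,2): δ = 75.03°  ·
  (0,3): δ = 21.64°  ✓
  (0,4): δ = 50.34°  ✓
  (0,5): δ = 77.52°  ·
  (0,6): δ = 118.81°  ·
  (1,2): δ = 114.57°  ·
  (1,3): δ = 17.91°  ✓
  (1,4): δ = 10.79°  ✓
  (1,5): δ = 37.97°  ✓
  (1,6): δ = 79.27°  ·
  (2,3): δ = 83.33°  ·
  (2,4): δ = 54.64°  ✓
  (2,5): δ = 27.45°  ✓
  (2,6): δ = 13.84°  ✓
  (3,4): δ = 151.30°  ·
  (3,5): δ = 124.12°  ·
  (3,6): δ = 82.83°  ·
  (4,5): δ = 152.82°  ·
  (4,6): δ = 111.52°  ·
  (5,6): δ = 138.71°  ·
antipodal pairs: 8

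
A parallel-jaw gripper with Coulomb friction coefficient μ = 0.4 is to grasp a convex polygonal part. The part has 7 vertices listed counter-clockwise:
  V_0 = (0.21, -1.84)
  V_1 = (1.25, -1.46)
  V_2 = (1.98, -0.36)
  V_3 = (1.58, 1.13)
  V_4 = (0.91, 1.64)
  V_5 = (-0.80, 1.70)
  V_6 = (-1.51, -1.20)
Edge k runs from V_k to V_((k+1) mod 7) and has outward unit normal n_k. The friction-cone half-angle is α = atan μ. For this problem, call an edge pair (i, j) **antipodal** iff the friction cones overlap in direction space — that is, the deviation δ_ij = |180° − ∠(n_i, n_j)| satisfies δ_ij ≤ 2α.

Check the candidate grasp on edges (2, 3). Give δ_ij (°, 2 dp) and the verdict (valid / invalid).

α = atan 0.4 = 21.80°;  2α = 43.60°
edge 2: e_2 = (-0.40, +1.49);  n_2 = (+0.9658, +0.2593)
edge 3: e_3 = (-0.67, +0.51);  n_3 = (+0.6057, +0.7957)
∠(n_2, n_3) = 37.69°
δ = |180° − 37.69°| = 142.31°
142.31° > 2α = 43.60°  →  invalid

δ = 142.31°, invalid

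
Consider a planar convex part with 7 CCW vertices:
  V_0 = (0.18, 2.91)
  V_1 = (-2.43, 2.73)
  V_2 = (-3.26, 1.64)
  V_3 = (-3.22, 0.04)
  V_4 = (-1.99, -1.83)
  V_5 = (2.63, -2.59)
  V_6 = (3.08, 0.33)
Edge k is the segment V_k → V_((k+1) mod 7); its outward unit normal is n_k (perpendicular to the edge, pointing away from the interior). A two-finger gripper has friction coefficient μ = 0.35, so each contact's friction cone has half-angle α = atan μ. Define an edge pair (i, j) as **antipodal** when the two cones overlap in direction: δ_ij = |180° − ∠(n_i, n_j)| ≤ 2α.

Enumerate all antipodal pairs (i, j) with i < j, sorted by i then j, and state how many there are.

count = 5; pairs: (0,4), (1,5), (2,5), (3,6), (4,6)

α = atan 0.35 = 19.29°;  2α = 38.58°
n_0 = (-0.0688, +0.9976)
n_1 = (-0.7956, +0.6058)
n_2 = (-0.9997, -0.0250)
n_3 = (-0.8355, -0.5495)
n_4 = (-0.1623, -0.9867)
n_5 = (+0.9883, -0.1523)
n_6 = (+0.6647, +0.7471)
  (0,1): δ = 131.23°  ·
  (0,2): δ = 92.51°  ·
  (0,3): δ = 60.61°  ·
  (0,4): δ = 13.29°  ✓
  (0,5): δ = 77.29°  ·
  (0,6): δ = 134.40°  ·
  (1,2): δ = 141.28°  ·
  (1,3): δ = 109.38°  ·
  (1,4): δ = 62.05°  ·
  (1,5): δ = 28.53°  ✓
  (1,6): δ = 85.63°  ·
  (2,3): δ = 148.10°  ·
  (2,4): δ = 100.77°  ·
  (2,5): δ = 10.19°  ✓
  (2,6): δ = 46.91°  ·
  (3,4): δ = 132.68°  ·
  (3,5): δ = 42.10°  ·
  (3,6): δ = 15.01°  ✓
  (4,5): δ = 89.42°  ·
  (4,6): δ = 32.32°  ✓
  (5,6): δ = 122.90°  ·
antipodal pairs: 5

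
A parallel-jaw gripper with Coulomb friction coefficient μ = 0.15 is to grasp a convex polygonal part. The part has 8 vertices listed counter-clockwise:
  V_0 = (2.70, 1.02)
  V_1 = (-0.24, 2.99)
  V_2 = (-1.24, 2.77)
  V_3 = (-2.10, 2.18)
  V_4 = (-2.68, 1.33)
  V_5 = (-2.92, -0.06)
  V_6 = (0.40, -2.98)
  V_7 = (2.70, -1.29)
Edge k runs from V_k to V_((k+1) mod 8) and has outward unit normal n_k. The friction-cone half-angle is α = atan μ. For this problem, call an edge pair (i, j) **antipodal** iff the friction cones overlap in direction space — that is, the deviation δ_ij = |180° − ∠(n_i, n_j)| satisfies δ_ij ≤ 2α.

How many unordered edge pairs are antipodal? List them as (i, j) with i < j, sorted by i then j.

count = 3; pairs: (0,5), (2,6), (4,7)

α = atan 0.15 = 8.53°;  2α = 17.06°
n_0 = (+0.5567, +0.8307)
n_1 = (-0.2149, +0.9766)
n_2 = (-0.5657, +0.8246)
n_3 = (-0.8260, +0.5636)
n_4 = (-0.9854, +0.1701)
n_5 = (-0.6604, -0.7509)
n_6 = (+0.5921, -0.8058)
n_7 = (+1.0000, -0.0000)
  (0,1): δ = 133.77°  ·
  (0,2): δ = 111.72°  ·
  (0,3): δ = 90.48°  ·
  (0,4): δ = 65.97°  ·
  (0,5): δ = 7.51°  ✓
  (0,6): δ = 70.13°  ·
  (0,7): δ = 123.82°  ·
  (1,2): δ = 157.96°  ·
  (1,3): δ = 136.72°  ·
  (1,4): δ = 112.20°  ·
  (1,5): δ = 53.74°  ·
  (1,6): δ = 23.90°  ·
  (1,7): δ = 77.59°  ·
  (2,3): δ = 158.76°  ·
  (2,4): δ = 134.25°  ·
  (2,5): δ = 75.78°  ·
  (2,6): δ = 1.86°  ✓
  (2,7): δ = 55.55°  ·
  (3,4): δ = 155.49°  ·
  (3,5): δ = 97.02°  ·
  (3,6): δ = 19.38°  ·
  (3,7): δ = 34.31°  ·
  (4,5): δ = 121.54°  ·
  (4,6): δ = 43.90°  ·
  (4,7): δ = 9.80°  ✓
  (5,6): δ = 102.36°  ·
  (5,7): δ = 48.67°  ·
  (6,7): δ = 126.31°  ·
antipodal pairs: 3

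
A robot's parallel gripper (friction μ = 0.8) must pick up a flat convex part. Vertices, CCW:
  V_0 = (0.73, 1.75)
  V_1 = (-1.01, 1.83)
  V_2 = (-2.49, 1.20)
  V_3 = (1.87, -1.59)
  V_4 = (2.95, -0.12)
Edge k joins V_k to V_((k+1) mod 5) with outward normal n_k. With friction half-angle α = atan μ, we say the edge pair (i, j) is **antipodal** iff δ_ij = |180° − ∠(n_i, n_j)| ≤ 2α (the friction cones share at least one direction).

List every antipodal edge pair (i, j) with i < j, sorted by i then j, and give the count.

α = atan 0.8 = 38.66°;  2α = 77.32°
n_0 = (+0.0459, +0.9989)
n_1 = (-0.3917, +0.9201)
n_2 = (-0.5390, -0.8423)
n_3 = (+0.8059, -0.5921)
n_4 = (+0.6442, +0.7648)
  (0,1): δ = 154.31°  ·
  (0,2): δ = 29.98°  ✓
  (0,3): δ = 56.33°  ✓
  (0,4): δ = 142.52°  ·
  (1,2): δ = 55.67°  ✓
  (1,3): δ = 30.64°  ✓
  (1,4): δ = 116.83°  ·
  (2,3): δ = 93.69°  ·
  (2,4): δ = 7.49°  ✓
  (3,4): δ = 93.80°  ·
antipodal pairs: 5

count = 5; pairs: (0,2), (0,3), (1,2), (1,3), (2,4)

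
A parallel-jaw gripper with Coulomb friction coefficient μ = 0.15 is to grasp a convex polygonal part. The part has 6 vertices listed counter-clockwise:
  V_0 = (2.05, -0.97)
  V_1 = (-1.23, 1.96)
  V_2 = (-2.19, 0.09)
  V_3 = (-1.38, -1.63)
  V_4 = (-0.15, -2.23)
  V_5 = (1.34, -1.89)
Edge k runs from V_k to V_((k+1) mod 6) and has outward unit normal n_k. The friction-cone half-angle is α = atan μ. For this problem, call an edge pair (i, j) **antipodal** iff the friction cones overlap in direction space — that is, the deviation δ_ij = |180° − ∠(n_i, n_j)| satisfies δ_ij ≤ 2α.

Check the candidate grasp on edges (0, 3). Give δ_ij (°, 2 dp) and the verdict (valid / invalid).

δ = 15.77°, valid

α = atan 0.15 = 8.53°;  2α = 17.06°
edge 0: e_0 = (-3.28, +2.93);  n_0 = (+0.6662, +0.7458)
edge 3: e_3 = (+1.23, -0.60);  n_3 = (-0.4384, -0.8988)
∠(n_0, n_3) = 164.23°
δ = |180° − 164.23°| = 15.77°
15.77° ≤ 2α = 17.06°  →  valid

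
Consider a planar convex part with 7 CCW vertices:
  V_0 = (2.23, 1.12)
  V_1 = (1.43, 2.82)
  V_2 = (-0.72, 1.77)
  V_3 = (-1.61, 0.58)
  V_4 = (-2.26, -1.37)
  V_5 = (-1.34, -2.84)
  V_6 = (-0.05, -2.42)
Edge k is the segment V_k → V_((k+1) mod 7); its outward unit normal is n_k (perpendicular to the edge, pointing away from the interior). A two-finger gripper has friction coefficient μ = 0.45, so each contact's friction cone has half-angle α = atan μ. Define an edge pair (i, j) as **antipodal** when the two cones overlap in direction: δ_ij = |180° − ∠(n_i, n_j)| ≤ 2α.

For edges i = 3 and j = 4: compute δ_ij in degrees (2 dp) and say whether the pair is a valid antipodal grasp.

δ = 129.52°, invalid

α = atan 0.45 = 24.23°;  2α = 48.46°
edge 3: e_3 = (-0.65, -1.95);  n_3 = (-0.9487, +0.3162)
edge 4: e_4 = (+0.92, -1.47);  n_4 = (-0.8477, -0.5305)
∠(n_3, n_4) = 50.48°
δ = |180° − 50.48°| = 129.52°
129.52° > 2α = 48.46°  →  invalid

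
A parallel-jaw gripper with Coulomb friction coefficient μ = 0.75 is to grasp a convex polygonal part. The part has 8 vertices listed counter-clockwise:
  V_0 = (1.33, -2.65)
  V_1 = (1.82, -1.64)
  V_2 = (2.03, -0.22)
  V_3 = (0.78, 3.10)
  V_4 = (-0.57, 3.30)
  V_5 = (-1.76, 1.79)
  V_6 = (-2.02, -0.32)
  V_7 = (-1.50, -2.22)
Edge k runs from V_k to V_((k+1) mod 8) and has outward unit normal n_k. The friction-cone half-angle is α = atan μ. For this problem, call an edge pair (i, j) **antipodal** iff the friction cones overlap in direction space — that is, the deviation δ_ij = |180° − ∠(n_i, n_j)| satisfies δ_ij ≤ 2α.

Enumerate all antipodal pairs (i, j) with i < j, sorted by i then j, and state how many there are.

α = atan 0.75 = 36.87°;  2α = 73.74°
n_0 = (+0.8997, -0.4365)
n_1 = (+0.9892, -0.1463)
n_2 = (+0.9359, +0.3524)
n_3 = (+0.1465, +0.9892)
n_4 = (-0.7854, +0.6190)
n_5 = (-0.9925, +0.1223)
n_6 = (-0.9645, -0.2640)
n_7 = (-0.1502, -0.9887)
  (0,1): δ = 162.53°  ·
  (0,2): δ = 133.49°  ·
  (0,3): δ = 72.55°  ✓
  (0,4): δ = 12.36°  ✓
  (0,5): δ = 18.86°  ✓
  (0,6): δ = 41.19°  ✓
  (0,7): δ = 107.24°  ·
  (1,2): δ = 150.96°  ·
  (1,3): δ = 90.01°  ·
  (1,4): δ = 29.83°  ✓
  (1,5): δ = 1.39°  ✓
  (1,6): δ = 23.72°  ✓
  (1,7): δ = 89.77°  ·
  (2,3): δ = 119.06°  ·
  (2,4): δ = 58.87°  ✓
  (2,5): δ = 27.66°  ✓
  (2,6): δ = 5.33°  ✓
  (2,7): δ = 60.73°  ✓
  (3,4): δ = 119.81°  ·
  (3,5): δ = 88.60°  ·
  (3,6): δ = 66.27°  ✓
  (3,7): δ = 0.21°  ✓
  (4,5): δ = 148.78°  ·
  (4,6): δ = 126.45°  ·
  (4,7): δ = 60.40°  ✓
  (5,6): δ = 157.67°  ·
  (5,7): δ = 91.61°  ·
  (6,7): δ = 113.95°  ·
antipodal pairs: 14

count = 14; pairs: (0,3), (0,4), (0,5), (0,6), (1,4), (1,5), (1,6), (2,4), (2,5), (2,6), (2,7), (3,6), (3,7), (4,7)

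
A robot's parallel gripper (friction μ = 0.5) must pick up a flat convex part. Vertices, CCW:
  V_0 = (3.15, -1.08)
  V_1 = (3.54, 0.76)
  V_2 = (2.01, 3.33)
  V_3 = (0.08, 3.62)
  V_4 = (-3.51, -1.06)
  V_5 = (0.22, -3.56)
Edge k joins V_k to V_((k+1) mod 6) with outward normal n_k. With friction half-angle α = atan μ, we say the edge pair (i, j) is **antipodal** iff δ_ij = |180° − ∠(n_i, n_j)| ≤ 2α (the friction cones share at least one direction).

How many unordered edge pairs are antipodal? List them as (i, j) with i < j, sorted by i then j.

count = 5; pairs: (0,3), (1,4), (2,4), (2,5), (3,5)

α = atan 0.5 = 26.57°;  2α = 53.13°
n_0 = (+0.9783, -0.2074)
n_1 = (+0.8593, +0.5115)
n_2 = (+0.1486, +0.9889)
n_3 = (-0.7934, +0.6086)
n_4 = (-0.5568, -0.8307)
n_5 = (+0.6461, -0.7633)
  (0,1): δ = 137.27°  ·
  (0,2): δ = 86.58°  ·
  (0,3): δ = 25.52°  ✓
  (0,4): δ = 68.14°  ·
  (0,5): δ = 142.21°  ·
  (1,2): δ = 129.31°  ·
  (1,3): δ = 68.26°  ·
  (1,4): δ = 25.40°  ✓
  (1,5): δ = 99.48°  ·
  (2,3): δ = 118.95°  ·
  (2,4): δ = 25.29°  ✓
  (2,5): δ = 48.79°  ✓
  (3,4): δ = 86.34°  ·
  (3,5): δ = 12.26°  ✓
  (4,5): δ = 105.92°  ·
antipodal pairs: 5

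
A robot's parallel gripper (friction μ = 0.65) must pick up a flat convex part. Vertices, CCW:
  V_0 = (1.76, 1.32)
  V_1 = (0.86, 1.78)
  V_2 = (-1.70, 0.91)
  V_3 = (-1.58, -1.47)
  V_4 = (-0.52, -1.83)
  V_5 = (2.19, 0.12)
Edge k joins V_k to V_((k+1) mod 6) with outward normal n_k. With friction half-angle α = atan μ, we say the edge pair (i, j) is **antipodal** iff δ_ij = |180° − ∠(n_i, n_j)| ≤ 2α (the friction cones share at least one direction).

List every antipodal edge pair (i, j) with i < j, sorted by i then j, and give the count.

count = 8; pairs: (0,2), (0,3), (0,4), (1,3), (1,4), (2,4), (2,5), (3,5)

α = atan 0.65 = 33.02°;  2α = 66.05°
n_0 = (+0.4551, +0.8904)
n_1 = (-0.3218, +0.9468)
n_2 = (-0.9987, -0.0504)
n_3 = (-0.3216, -0.9469)
n_4 = (+0.5841, -0.8117)
n_5 = (+0.9414, +0.3373)
  (0,1): δ = 134.16°  ·
  (0,2): δ = 60.04°  ✓
  (0,3): δ = 8.31°  ✓
  (0,4): δ = 62.81°  ✓
  (0,5): δ = 136.79°  ·
  (1,2): δ = 105.88°  ·
  (1,3): δ = 37.53°  ✓
  (1,4): δ = 16.97°  ✓
  (1,5): δ = 90.94°  ·
  (2,3): δ = 111.65°  ·
  (2,4): δ = 57.15°  ✓
  (2,5): δ = 16.83°  ✓
  (3,4): δ = 125.50°  ·
  (3,5): δ = 51.53°  ✓
  (4,5): δ = 106.02°  ·
antipodal pairs: 8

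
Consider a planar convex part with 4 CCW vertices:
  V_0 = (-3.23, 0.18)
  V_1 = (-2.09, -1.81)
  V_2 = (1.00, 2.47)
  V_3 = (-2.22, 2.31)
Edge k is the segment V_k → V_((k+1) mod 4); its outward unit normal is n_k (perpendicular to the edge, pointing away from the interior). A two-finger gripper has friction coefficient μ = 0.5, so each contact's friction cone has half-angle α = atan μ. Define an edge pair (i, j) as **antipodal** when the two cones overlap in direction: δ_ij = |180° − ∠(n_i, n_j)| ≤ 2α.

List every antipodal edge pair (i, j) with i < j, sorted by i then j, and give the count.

α = atan 0.5 = 26.57°;  2α = 53.13°
n_0 = (-0.8677, -0.4971)
n_1 = (+0.8108, -0.5854)
n_2 = (-0.0496, +0.9988)
n_3 = (-0.9036, +0.4285)
  (0,1): δ = 65.63°  ·
  (0,2): δ = 63.04°  ·
  (0,3): δ = 124.82°  ·
  (1,2): δ = 51.33°  ✓
  (1,3): δ = 10.46°  ✓
  (2,3): δ = 118.21°  ·
antipodal pairs: 2

count = 2; pairs: (1,2), (1,3)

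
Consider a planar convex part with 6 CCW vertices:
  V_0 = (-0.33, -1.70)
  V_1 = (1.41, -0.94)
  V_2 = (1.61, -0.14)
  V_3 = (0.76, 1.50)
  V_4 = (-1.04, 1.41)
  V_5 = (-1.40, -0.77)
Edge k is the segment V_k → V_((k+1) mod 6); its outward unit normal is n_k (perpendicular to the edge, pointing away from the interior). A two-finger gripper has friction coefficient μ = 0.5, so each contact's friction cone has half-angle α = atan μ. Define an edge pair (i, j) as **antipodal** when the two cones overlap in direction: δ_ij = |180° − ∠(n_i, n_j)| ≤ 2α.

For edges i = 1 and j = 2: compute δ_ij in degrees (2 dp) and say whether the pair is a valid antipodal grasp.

δ = 138.57°, invalid

α = atan 0.5 = 26.57°;  2α = 53.13°
edge 1: e_1 = (+0.20, +0.80);  n_1 = (+0.9701, -0.2425)
edge 2: e_2 = (-0.85, +1.64);  n_2 = (+0.8878, +0.4602)
∠(n_1, n_2) = 41.43°
δ = |180° − 41.43°| = 138.57°
138.57° > 2α = 53.13°  →  invalid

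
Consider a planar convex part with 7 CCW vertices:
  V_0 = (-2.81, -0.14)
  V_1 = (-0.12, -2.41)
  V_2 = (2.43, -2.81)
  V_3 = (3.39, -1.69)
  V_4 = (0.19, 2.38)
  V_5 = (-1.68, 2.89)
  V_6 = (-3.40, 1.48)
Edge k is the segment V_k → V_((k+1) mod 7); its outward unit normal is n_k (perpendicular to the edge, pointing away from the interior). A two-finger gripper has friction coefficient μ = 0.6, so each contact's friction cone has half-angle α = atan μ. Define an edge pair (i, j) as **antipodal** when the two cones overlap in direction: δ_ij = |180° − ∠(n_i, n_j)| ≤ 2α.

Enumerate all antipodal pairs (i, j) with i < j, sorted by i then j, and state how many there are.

count = 9; pairs: (0,3), (0,4), (1,3), (1,4), (1,5), (2,5), (2,6), (3,6), (4,6)

α = atan 0.6 = 30.96°;  2α = 61.93°
n_0 = (-0.6449, -0.7642)
n_1 = (-0.1550, -0.9879)
n_2 = (+0.7593, -0.6508)
n_3 = (+0.7861, +0.6181)
n_4 = (+0.2631, +0.9648)
n_5 = (-0.6340, +0.7734)
n_6 = (-0.9396, -0.3422)
  (0,1): δ = 148.76°  ·
  (0,2): δ = 90.44°  ·
  (0,3): δ = 11.66°  ✓
  (0,4): δ = 24.90°  ✓
  (0,5): δ = 79.50°  ·
  (0,6): δ = 150.17°  ·
  (1,2): δ = 121.69°  ·
  (1,3): δ = 42.91°  ✓
  (1,4): δ = 6.34°  ✓
  (1,5): δ = 48.26°  ✓
  (1,6): δ = 118.93°  ·
  (2,3): δ = 101.22°  ·
  (2,4): δ = 64.65°  ·
  (2,5): δ = 10.05°  ✓
  (2,6): δ = 60.61°  ✓
  (3,4): δ = 143.43°  ·
  (3,5): δ = 88.83°  ·
  (3,6): δ = 18.16°  ✓
  (4,5): δ = 125.40°  ·
  (4,6): δ = 54.73°  ✓
  (5,6): δ = 109.33°  ·
antipodal pairs: 9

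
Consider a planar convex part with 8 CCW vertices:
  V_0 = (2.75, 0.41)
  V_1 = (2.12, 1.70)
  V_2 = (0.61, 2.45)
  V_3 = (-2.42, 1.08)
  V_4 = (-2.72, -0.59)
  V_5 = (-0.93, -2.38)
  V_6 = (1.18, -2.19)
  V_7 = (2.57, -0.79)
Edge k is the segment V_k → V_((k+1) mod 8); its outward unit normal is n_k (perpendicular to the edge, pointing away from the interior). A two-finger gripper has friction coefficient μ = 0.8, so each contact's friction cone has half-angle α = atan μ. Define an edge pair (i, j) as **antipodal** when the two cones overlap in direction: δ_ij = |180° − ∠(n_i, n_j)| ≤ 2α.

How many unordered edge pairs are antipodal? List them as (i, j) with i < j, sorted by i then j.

α = atan 0.8 = 38.66°;  2α = 77.32°
n_0 = (+0.8986, +0.4388)
n_1 = (+0.4448, +0.8956)
n_2 = (-0.4120, +0.9112)
n_3 = (-0.9842, +0.1768)
n_4 = (-0.7071, -0.7071)
n_5 = (+0.0897, -0.9960)
n_6 = (+0.7096, -0.7046)
n_7 = (+0.9889, -0.1483)
  (0,1): δ = 142.44°  ·
  (0,2): δ = 91.70°  ·
  (0,3): δ = 36.21°  ✓
  (0,4): δ = 18.97°  ✓
  (0,5): δ = 69.12°  ✓
  (0,6): δ = 109.18°  ·
  (0,7): δ = 145.44°  ·
  (1,2): δ = 129.26°  ·
  (1,3): δ = 73.77°  ✓
  (1,4): δ = 18.59°  ✓
  (1,5): δ = 31.56°  ✓
  (1,6): δ = 71.62°  ✓
  (1,7): δ = 107.88°  ·
  (2,3): δ = 124.51°  ·
  (2,4): δ = 69.33°  ✓
  (2,5): δ = 19.18°  ✓
  (2,6): δ = 20.88°  ✓
  (2,7): δ = 57.14°  ✓
  (3,4): δ = 124.82°  ·
  (3,5): δ = 74.67°  ✓
  (3,6): δ = 34.61°  ✓
  (3,7): δ = 1.65°  ✓
  (4,5): δ = 129.85°  ·
  (4,6): δ = 89.79°  ·
  (4,7): δ = 53.53°  ✓
  (5,6): δ = 139.94°  ·
  (5,7): δ = 103.68°  ·
  (6,7): δ = 143.74°  ·
antipodal pairs: 15

count = 15; pairs: (0,3), (0,4), (0,5), (1,3), (1,4), (1,5), (1,6), (2,4), (2,5), (2,6), (2,7), (3,5), (3,6), (3,7), (4,7)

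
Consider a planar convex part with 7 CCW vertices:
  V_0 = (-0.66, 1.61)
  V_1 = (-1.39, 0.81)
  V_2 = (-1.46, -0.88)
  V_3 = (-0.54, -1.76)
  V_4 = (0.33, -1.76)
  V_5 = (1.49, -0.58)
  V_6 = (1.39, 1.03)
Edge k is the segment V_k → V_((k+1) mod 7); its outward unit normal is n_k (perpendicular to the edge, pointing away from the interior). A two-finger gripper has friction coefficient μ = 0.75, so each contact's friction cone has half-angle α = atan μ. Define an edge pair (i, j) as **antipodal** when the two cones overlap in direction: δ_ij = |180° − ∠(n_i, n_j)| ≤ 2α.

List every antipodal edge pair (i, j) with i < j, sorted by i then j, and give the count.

count = 9; pairs: (0,3), (0,4), (0,5), (1,4), (1,5), (2,5), (2,6), (3,6), (4,6)

α = atan 0.75 = 36.87°;  2α = 73.74°
n_0 = (-0.7387, +0.6741)
n_1 = (-0.9991, +0.0414)
n_2 = (-0.6912, -0.7226)
n_3 = (+0.0000, -1.0000)
n_4 = (+0.7131, -0.7010)
n_5 = (+0.9981, +0.0620)
n_6 = (+0.2722, +0.9622)
  (0,1): δ = 139.99°  ·
  (0,2): δ = 91.35°  ·
  (0,3): δ = 47.62°  ✓
  (0,4): δ = 2.13°  ✓
  (0,5): δ = 45.93°  ✓
  (0,6): δ = 116.58°  ·
  (1,2): δ = 131.36°  ·
  (1,3): δ = 87.63°  ·
  (1,4): δ = 42.14°  ✓
  (1,5): δ = 5.93°  ✓
  (1,6): δ = 76.57°  ·
  (2,3): δ = 136.27°  ·
  (2,4): δ = 90.78°  ·
  (2,5): δ = 42.72°  ✓
  (2,6): δ = 27.93°  ✓
  (3,4): δ = 134.51°  ·
  (3,5): δ = 86.45°  ·
  (3,6): δ = 15.80°  ✓
  (4,5): δ = 131.94°  ·
  (4,6): δ = 61.29°  ✓
  (5,6): δ = 109.35°  ·
antipodal pairs: 9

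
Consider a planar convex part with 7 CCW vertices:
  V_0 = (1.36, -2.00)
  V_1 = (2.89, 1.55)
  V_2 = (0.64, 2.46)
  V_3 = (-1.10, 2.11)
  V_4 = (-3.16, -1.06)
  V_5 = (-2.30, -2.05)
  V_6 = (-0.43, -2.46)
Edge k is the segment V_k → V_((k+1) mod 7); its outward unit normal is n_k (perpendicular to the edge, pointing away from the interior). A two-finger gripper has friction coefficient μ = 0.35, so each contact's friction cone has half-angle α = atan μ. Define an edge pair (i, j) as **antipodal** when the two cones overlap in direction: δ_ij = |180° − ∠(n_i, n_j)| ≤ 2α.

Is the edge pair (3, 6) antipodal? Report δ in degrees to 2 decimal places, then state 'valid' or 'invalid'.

δ = 42.57°, invalid

α = atan 0.35 = 19.29°;  2α = 38.58°
edge 3: e_3 = (-2.06, -3.17);  n_3 = (-0.8385, +0.5449)
edge 6: e_6 = (+1.79, +0.46);  n_6 = (+0.2489, -0.9685)
∠(n_3, n_6) = 137.43°
δ = |180° − 137.43°| = 42.57°
42.57° > 2α = 38.58°  →  invalid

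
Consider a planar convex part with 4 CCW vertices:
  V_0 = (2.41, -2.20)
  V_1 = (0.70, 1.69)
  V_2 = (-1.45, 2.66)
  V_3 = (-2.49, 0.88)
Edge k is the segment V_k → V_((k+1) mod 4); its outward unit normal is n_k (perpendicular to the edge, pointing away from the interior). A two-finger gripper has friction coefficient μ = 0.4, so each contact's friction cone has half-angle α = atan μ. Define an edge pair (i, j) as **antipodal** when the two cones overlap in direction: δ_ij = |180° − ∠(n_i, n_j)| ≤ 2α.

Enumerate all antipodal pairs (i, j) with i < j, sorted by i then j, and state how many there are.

α = atan 0.4 = 21.80°;  2α = 43.60°
n_0 = (+0.9155, +0.4024)
n_1 = (+0.4112, +0.9115)
n_2 = (-0.8634, +0.5045)
n_3 = (-0.5322, -0.8466)
  (0,1): δ = 138.01°  ·
  (0,2): δ = 54.03°  ·
  (0,3): δ = 34.12°  ✓
  (1,2): δ = 96.01°  ·
  (1,3): δ = 7.87°  ✓
  (2,3): δ = 91.86°  ·
antipodal pairs: 2

count = 2; pairs: (0,3), (1,3)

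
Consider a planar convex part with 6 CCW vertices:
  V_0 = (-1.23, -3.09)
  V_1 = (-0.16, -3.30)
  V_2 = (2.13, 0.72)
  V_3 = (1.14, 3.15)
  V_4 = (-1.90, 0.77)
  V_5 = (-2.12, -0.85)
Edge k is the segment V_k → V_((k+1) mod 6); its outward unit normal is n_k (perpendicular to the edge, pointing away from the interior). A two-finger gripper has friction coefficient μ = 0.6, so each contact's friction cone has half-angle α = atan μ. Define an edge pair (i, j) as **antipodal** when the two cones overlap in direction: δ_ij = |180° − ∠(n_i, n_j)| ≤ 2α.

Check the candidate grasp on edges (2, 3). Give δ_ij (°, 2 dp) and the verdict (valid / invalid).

α = atan 0.6 = 30.96°;  2α = 61.93°
edge 2: e_2 = (-0.99, +2.43);  n_2 = (+0.9261, +0.3773)
edge 3: e_3 = (-3.04, -2.38);  n_3 = (-0.6164, +0.7874)
∠(n_2, n_3) = 105.89°
δ = |180° − 105.89°| = 74.11°
74.11° > 2α = 61.93°  →  invalid

δ = 74.11°, invalid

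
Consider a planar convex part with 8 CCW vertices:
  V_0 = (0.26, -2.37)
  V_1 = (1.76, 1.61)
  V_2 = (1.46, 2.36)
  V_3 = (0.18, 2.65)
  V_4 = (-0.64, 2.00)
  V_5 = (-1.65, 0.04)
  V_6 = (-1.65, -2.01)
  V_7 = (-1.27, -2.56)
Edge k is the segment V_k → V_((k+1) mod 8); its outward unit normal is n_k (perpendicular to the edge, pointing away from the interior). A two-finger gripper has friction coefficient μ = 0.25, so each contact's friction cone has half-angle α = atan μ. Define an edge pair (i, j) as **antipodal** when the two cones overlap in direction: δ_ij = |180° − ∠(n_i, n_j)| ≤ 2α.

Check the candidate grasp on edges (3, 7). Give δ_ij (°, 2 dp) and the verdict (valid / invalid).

δ = 31.32°, invalid

α = atan 0.25 = 14.04°;  2α = 28.07°
edge 3: e_3 = (-0.82, -0.65);  n_3 = (-0.6212, +0.7837)
edge 7: e_7 = (+1.53, +0.19);  n_7 = (+0.1232, -0.9924)
∠(n_3, n_7) = 148.68°
δ = |180° − 148.68°| = 31.32°
31.32° > 2α = 28.07°  →  invalid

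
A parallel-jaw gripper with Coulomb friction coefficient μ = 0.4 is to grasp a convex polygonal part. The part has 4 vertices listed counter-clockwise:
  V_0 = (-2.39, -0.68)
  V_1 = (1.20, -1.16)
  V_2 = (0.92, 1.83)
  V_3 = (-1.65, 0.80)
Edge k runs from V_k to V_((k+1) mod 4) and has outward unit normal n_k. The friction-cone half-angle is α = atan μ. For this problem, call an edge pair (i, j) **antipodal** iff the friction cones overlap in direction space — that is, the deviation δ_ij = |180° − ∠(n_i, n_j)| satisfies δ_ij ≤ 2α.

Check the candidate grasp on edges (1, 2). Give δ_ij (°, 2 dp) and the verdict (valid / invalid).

α = atan 0.4 = 21.80°;  2α = 43.60°
edge 1: e_1 = (-0.28, +2.99);  n_1 = (+0.9956, +0.0932)
edge 2: e_2 = (-2.57, -1.03);  n_2 = (-0.3720, +0.9282)
∠(n_1, n_2) = 106.49°
δ = |180° − 106.49°| = 73.51°
73.51° > 2α = 43.60°  →  invalid

δ = 73.51°, invalid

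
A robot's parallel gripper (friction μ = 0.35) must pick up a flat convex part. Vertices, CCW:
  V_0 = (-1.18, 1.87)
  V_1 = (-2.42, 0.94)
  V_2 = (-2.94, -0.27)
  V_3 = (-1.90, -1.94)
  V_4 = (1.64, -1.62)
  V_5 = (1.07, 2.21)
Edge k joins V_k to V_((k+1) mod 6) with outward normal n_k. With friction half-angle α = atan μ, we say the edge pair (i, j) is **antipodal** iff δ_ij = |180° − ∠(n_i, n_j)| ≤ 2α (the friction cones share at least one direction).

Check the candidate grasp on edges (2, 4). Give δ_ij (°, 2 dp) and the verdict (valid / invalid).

α = atan 0.35 = 19.29°;  2α = 38.58°
edge 2: e_2 = (+1.04, -1.67);  n_2 = (-0.8489, -0.5286)
edge 4: e_4 = (-0.57, +3.83);  n_4 = (+0.9891, +0.1472)
∠(n_2, n_4) = 156.55°
δ = |180° − 156.55°| = 23.45°
23.45° ≤ 2α = 38.58°  →  valid

δ = 23.45°, valid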